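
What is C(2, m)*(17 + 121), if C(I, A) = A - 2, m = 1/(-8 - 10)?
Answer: -851/3 ≈ -283.67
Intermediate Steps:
m = -1/18 (m = 1/(-18) = -1/18 ≈ -0.055556)
C(I, A) = -2 + A
C(2, m)*(17 + 121) = (-2 - 1/18)*(17 + 121) = -37/18*138 = -851/3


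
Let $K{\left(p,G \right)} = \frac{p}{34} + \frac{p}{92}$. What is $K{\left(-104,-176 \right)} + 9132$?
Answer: $\frac{3568974}{391} \approx 9127.8$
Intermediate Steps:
$K{\left(p,G \right)} = \frac{63 p}{1564}$ ($K{\left(p,G \right)} = p \frac{1}{34} + p \frac{1}{92} = \frac{p}{34} + \frac{p}{92} = \frac{63 p}{1564}$)
$K{\left(-104,-176 \right)} + 9132 = \frac{63}{1564} \left(-104\right) + 9132 = - \frac{1638}{391} + 9132 = \frac{3568974}{391}$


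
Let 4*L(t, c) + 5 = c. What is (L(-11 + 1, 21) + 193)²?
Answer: 38809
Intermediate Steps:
L(t, c) = -5/4 + c/4
(L(-11 + 1, 21) + 193)² = ((-5/4 + (¼)*21) + 193)² = ((-5/4 + 21/4) + 193)² = (4 + 193)² = 197² = 38809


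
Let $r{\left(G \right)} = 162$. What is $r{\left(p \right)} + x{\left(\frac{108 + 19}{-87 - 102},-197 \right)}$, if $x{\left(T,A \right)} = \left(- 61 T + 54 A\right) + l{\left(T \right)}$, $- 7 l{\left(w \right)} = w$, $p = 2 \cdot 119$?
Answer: $- \frac{13805392}{1323} \approx -10435.0$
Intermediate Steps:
$p = 238$
$l{\left(w \right)} = - \frac{w}{7}$
$x{\left(T,A \right)} = 54 A - \frac{428 T}{7}$ ($x{\left(T,A \right)} = \left(- 61 T + 54 A\right) - \frac{T}{7} = 54 A - \frac{428 T}{7}$)
$r{\left(p \right)} + x{\left(\frac{108 + 19}{-87 - 102},-197 \right)} = 162 - \left(10638 + \frac{428 \frac{108 + 19}{-87 - 102}}{7}\right) = 162 - \left(10638 + \frac{428 \frac{127}{-189}}{7}\right) = 162 - \left(10638 + \frac{428 \cdot 127 \left(- \frac{1}{189}\right)}{7}\right) = 162 - \frac{14019718}{1323} = - \frac{13805392}{1323}$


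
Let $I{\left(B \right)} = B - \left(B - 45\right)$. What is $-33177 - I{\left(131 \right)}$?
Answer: $-33222$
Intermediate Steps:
$I{\left(B \right)} = 45$ ($I{\left(B \right)} = B - \left(B - 45\right) = B - \left(-45 + B\right) = 45$)
$-33177 - I{\left(131 \right)} = -33177 - 45 = -33222$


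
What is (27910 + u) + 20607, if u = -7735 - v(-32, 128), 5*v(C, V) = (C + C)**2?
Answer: 199814/5 ≈ 39963.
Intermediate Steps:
v(C, V) = 4*C**2/5 (v(C, V) = (C + C)**2/5 = (2*C)**2/5 = (4*C**2)/5 = 4*C**2/5)
u = -42771/5 (u = -7735 - 4*(-32)**2/5 = -7735 - 4*1024/5 = -7735 - 1*4096/5 = -7735 - 4096/5 = -42771/5 ≈ -8554.2)
(27910 + u) + 20607 = (27910 - 42771/5) + 20607 = 96779/5 + 20607 = 199814/5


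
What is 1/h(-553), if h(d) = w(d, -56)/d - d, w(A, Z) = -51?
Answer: 553/305860 ≈ 0.0018080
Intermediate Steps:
h(d) = -d - 51/d (h(d) = -51/d - d = -d - 51/d)
1/h(-553) = 1/(-1*(-553) - 51/(-553)) = 1/(553 - 51*(-1/553)) = 1/(553 + 51/553) = 1/(305860/553) = 553/305860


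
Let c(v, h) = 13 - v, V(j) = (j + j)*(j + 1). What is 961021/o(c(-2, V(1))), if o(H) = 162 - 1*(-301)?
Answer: 961021/463 ≈ 2075.6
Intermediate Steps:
V(j) = 2*j*(1 + j) (V(j) = (2*j)*(1 + j) = 2*j*(1 + j))
o(H) = 463 (o(H) = 162 + 301 = 463)
961021/o(c(-2, V(1))) = 961021/463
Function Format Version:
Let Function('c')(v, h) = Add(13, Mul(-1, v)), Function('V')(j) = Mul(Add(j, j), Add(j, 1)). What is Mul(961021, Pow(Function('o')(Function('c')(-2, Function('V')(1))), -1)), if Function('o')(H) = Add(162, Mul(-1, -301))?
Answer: Rational(961021, 463) ≈ 2075.6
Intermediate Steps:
Function('V')(j) = Mul(2, j, Add(1, j)) (Function('V')(j) = Mul(Mul(2, j), Add(1, j)) = Mul(2, j, Add(1, j)))
Function('o')(H) = 463 (Function('o')(H) = Add(162, 301) = 463)
Mul(961021, Pow(Function('o')(Function('c')(-2, Function('V')(1))), -1)) = Mul(961021, Pow(463, -1)) = Mul(961021, Rational(1, 463)) = Rational(961021, 463)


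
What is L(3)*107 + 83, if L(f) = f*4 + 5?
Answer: 1902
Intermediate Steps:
L(f) = 5 + 4*f (L(f) = 4*f + 5 = 5 + 4*f)
L(3)*107 + 83 = (5 + 4*3)*107 + 83 = (5 + 12)*107 + 83 = 17*107 + 83 = 1819 + 83 = 1902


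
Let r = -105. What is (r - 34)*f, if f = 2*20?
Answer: -5560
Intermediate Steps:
f = 40
(r - 34)*f = (-105 - 34)*40 = -139*40 = -5560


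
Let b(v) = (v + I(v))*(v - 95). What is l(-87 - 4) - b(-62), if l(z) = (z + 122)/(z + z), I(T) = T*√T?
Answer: -1771619/182 - 9734*I*√62 ≈ -9734.2 - 76646.0*I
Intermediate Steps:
I(T) = T^(3/2)
l(z) = (122 + z)/(2*z) (l(z) = (122 + z)/((2*z)) = (122 + z)*(1/(2*z)) = (122 + z)/(2*z))
b(v) = (-95 + v)*(v + v^(3/2)) (b(v) = (v + v^(3/2))*(v - 95) = (v + v^(3/2))*(-95 + v) = (-95 + v)*(v + v^(3/2)))
l(-87 - 4) - b(-62) = (122 + (-87 - 4))/(2*(-87 - 4)) - ((-62)² + (-62)^(5/2) - 95*(-62) - (-5890)*I*√62) = (½)*(122 - 91)/(-91) - (3844 + 3844*I*√62 + 5890 - (-5890)*I*√62) = (½)*(-1/91)*31 - (3844 + 3844*I*√62 + 5890 + 5890*I*√62) = -31/182 - (9734 + 9734*I*√62) = -31/182 + (-9734 - 9734*I*√62) = -1771619/182 - 9734*I*√62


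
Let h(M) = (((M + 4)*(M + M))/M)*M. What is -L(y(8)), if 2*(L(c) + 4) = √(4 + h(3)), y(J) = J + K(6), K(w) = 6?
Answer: 4 - √46/2 ≈ 0.60884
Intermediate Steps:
y(J) = 6 + J (y(J) = J + 6 = 6 + J)
h(M) = M*(8 + 2*M) (h(M) = (((4 + M)*(2*M))/M)*M = ((2*M*(4 + M))/M)*M = (8 + 2*M)*M = M*(8 + 2*M))
L(c) = -4 + √46/2 (L(c) = -4 + √(4 + 2*3*(4 + 3))/2 = -4 + √(4 + 2*3*7)/2 = -4 + √(4 + 42)/2 = -4 + √46/2)
-L(y(8)) = -(-4 + √46/2) = 4 - √46/2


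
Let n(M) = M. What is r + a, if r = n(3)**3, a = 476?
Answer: 503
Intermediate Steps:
r = 27 (r = 3**3 = 27)
r + a = 27 + 476 = 503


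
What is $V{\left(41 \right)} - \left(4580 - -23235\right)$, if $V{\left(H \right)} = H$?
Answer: $-27774$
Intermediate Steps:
$V{\left(41 \right)} - \left(4580 - -23235\right) = 41 - \left(4580 - -23235\right) = 41 - \left(4580 + 23235\right) = 41 - 27815 = -27774$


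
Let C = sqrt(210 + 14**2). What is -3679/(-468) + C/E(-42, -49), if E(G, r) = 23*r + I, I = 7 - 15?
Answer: 283/36 - sqrt(406)/1135 ≈ 7.8434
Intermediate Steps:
C = sqrt(406) (C = sqrt(210 + 196) = sqrt(406) ≈ 20.149)
I = -8
E(G, r) = -8 + 23*r (E(G, r) = 23*r - 8 = -8 + 23*r)
-3679/(-468) + C/E(-42, -49) = -3679/(-468) + sqrt(406)/(-8 + 23*(-49)) = -3679*(-1/468) + sqrt(406)/(-8 - 1127) = 283/36 + sqrt(406)/(-1135) = 283/36 + sqrt(406)*(-1/1135) = 283/36 - sqrt(406)/1135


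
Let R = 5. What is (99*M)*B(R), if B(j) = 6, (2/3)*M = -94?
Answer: -83754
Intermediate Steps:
M = -141 (M = (3/2)*(-94) = -141)
(99*M)*B(R) = (99*(-141))*6 = -13959*6 = -83754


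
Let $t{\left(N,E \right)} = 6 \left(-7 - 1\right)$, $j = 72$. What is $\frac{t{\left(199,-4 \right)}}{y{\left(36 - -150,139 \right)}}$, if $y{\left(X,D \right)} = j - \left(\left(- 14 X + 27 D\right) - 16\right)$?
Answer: $\frac{48}{1061} \approx 0.04524$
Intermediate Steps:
$t{\left(N,E \right)} = -48$ ($t{\left(N,E \right)} = 6 \left(-8\right) = -48$)
$y{\left(X,D \right)} = 88 - 27 D + 14 X$ ($y{\left(X,D \right)} = 72 - \left(\left(- 14 X + 27 D\right) - 16\right) = 72 - \left(-16 - 14 X + 27 D\right) = 72 + \left(16 - 27 D + 14 X\right) = 88 - 27 D + 14 X$)
$\frac{t{\left(199,-4 \right)}}{y{\left(36 - -150,139 \right)}} = - \frac{48}{88 - 3753 + 14 \left(36 - -150\right)} = - \frac{48}{88 - 3753 + 14 \left(36 + 150\right)} = - \frac{48}{88 - 3753 + 14 \cdot 186} = - \frac{48}{88 - 3753 + 2604} = - \frac{48}{-1061} = \left(-48\right) \left(- \frac{1}{1061}\right) = \frac{48}{1061}$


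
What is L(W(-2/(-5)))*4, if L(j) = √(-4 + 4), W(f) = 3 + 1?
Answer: 0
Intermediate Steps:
W(f) = 4
L(j) = 0 (L(j) = √0 = 0)
L(W(-2/(-5)))*4 = 0*4 = 0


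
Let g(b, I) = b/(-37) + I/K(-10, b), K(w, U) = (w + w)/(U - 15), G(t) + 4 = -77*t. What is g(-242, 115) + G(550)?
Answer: -6048717/148 ≈ -40870.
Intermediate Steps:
G(t) = -4 - 77*t
K(w, U) = 2*w/(-15 + U) (K(w, U) = (2*w)/(-15 + U) = 2*w/(-15 + U))
g(b, I) = -b/37 + I*(3/4 - b/20) (g(b, I) = b/(-37) + I/((2*(-10)/(-15 + b))) = b*(-1/37) + I/((-20/(-15 + b))) = -b/37 + I*(3/4 - b/20))
g(-242, 115) + G(550) = (-1/37*(-242) - 1/20*115*(-15 - 242)) + (-4 - 77*550) = (242/37 - 1/20*115*(-257)) + (-4 - 42350) = (242/37 + 5911/4) - 42354 = 219675/148 - 42354 = -6048717/148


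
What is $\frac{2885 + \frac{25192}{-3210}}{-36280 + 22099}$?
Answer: $- \frac{4617829}{22760505} \approx -0.20289$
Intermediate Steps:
$\frac{2885 + \frac{25192}{-3210}}{-36280 + 22099} = \frac{2885 + 25192 \left(- \frac{1}{3210}\right)}{-14181} = \left(2885 - \frac{12596}{1605}\right) \left(- \frac{1}{14181}\right) = \frac{4617829}{1605} \left(- \frac{1}{14181}\right) = - \frac{4617829}{22760505}$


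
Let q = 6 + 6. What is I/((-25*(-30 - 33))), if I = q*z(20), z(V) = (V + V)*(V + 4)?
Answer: 256/35 ≈ 7.3143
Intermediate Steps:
z(V) = 2*V*(4 + V) (z(V) = (2*V)*(4 + V) = 2*V*(4 + V))
q = 12
I = 11520 (I = 12*(2*20*(4 + 20)) = 12*(2*20*24) = 12*960 = 11520)
I/((-25*(-30 - 33))) = 11520/((-25*(-30 - 33))) = 11520/((-25*(-63))) = 11520/1575 = 11520*(1/1575) = 256/35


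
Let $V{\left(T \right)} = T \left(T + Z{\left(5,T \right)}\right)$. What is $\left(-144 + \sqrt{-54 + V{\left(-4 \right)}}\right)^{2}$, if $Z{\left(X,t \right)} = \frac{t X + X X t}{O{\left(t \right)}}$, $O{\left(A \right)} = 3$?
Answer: $\left(144 - \sqrt{122}\right)^{2} \approx 17677.0$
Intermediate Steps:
$Z{\left(X,t \right)} = \frac{X t}{3} + \frac{t X^{2}}{3}$ ($Z{\left(X,t \right)} = \frac{t X + X X t}{3} = \left(X t + X^{2} t\right) \frac{1}{3} = \left(X t + t X^{2}\right) \frac{1}{3} = \frac{X t}{3} + \frac{t X^{2}}{3}$)
$V{\left(T \right)} = 11 T^{2}$ ($V{\left(T \right)} = T \left(T + \frac{1}{3} \cdot 5 T \left(1 + 5\right)\right) = T \left(T + \frac{1}{3} \cdot 5 T 6\right) = T \left(T + 10 T\right) = T 11 T = 11 T^{2}$)
$\left(-144 + \sqrt{-54 + V{\left(-4 \right)}}\right)^{2} = \left(-144 + \sqrt{-54 + 11 \left(-4\right)^{2}}\right)^{2} = \left(-144 + \sqrt{-54 + 11 \cdot 16}\right)^{2} = \left(-144 + \sqrt{-54 + 176}\right)^{2} = \left(-144 + \sqrt{122}\right)^{2}$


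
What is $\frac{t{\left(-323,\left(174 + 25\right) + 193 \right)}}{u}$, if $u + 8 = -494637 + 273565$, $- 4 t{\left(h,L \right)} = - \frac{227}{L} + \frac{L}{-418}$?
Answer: $- \frac{24855}{14490113792} \approx -1.7153 \cdot 10^{-6}$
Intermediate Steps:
$t{\left(h,L \right)} = \frac{L}{1672} + \frac{227}{4 L}$ ($t{\left(h,L \right)} = - \frac{- \frac{227}{L} + \frac{L}{-418}}{4} = - \frac{- \frac{227}{L} + L \left(- \frac{1}{418}\right)}{4} = - \frac{- \frac{227}{L} - \frac{L}{418}}{4} = \frac{L}{1672} + \frac{227}{4 L}$)
$u = -221080$ ($u = -8 + \left(-494637 + 273565\right) = -8 - 221072 = -221080$)
$\frac{t{\left(-323,\left(174 + 25\right) + 193 \right)}}{u} = \frac{\frac{1}{1672} \frac{1}{\left(174 + 25\right) + 193} \left(94886 + \left(\left(174 + 25\right) + 193\right)^{2}\right)}{-221080} = \frac{94886 + \left(199 + 193\right)^{2}}{1672 \left(199 + 193\right)} \left(- \frac{1}{221080}\right) = \frac{94886 + 392^{2}}{1672 \cdot 392} \left(- \frac{1}{221080}\right) = \frac{1}{1672} \cdot \frac{1}{392} \left(94886 + 153664\right) \left(- \frac{1}{221080}\right) = \frac{1}{1672} \cdot \frac{1}{392} \cdot 248550 \left(- \frac{1}{221080}\right) = \frac{124275}{327712} \left(- \frac{1}{221080}\right) = - \frac{24855}{14490113792}$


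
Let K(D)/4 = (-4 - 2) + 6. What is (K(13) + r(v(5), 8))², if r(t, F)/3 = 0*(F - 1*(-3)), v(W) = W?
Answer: 0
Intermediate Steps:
r(t, F) = 0 (r(t, F) = 3*(0*(F - 1*(-3))) = 3*(0*(F + 3)) = 3*(0*(3 + F)) = 3*0 = 0)
K(D) = 0 (K(D) = 4*((-4 - 2) + 6) = 4*(-6 + 6) = 4*0 = 0)
(K(13) + r(v(5), 8))² = (0 + 0)² = 0² = 0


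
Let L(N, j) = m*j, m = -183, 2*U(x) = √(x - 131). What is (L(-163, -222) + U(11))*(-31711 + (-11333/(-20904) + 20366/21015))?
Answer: -10479928875882119/8135140 - 4643300343767*I*√30/146432520 ≈ -1.2882e+9 - 1.7368e+5*I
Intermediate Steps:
U(x) = √(-131 + x)/2 (U(x) = √(x - 131)/2 = √(-131 + x)/2)
L(N, j) = -183*j
(L(-163, -222) + U(11))*(-31711 + (-11333/(-20904) + 20366/21015)) = (-183*(-222) + √(-131 + 11)/2)*(-31711 + (-11333/(-20904) + 20366/21015)) = (40626 + √(-120)/2)*(-31711 + (-11333*(-1/20904) + 20366*(1/21015))) = (40626 + (2*I*√30)/2)*(-31711 + (11333/20904 + 20366/21015)) = (40626 + I*√30)*(-31711 + 221297953/146432520) = (40626 + I*√30)*(-4643300343767/146432520) = -10479928875882119/8135140 - 4643300343767*I*√30/146432520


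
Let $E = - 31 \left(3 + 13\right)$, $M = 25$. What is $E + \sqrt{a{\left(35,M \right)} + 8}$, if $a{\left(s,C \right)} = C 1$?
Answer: $-496 + \sqrt{33} \approx -490.26$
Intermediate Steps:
$a{\left(s,C \right)} = C$
$E = -496$ ($E = \left(-31\right) 16 = -496$)
$E + \sqrt{a{\left(35,M \right)} + 8} = -496 + \sqrt{25 + 8} = -496 + \sqrt{33}$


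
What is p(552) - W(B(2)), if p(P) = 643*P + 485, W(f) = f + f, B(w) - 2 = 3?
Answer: 355411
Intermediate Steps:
B(w) = 5 (B(w) = 2 + 3 = 5)
W(f) = 2*f
p(P) = 485 + 643*P
p(552) - W(B(2)) = (485 + 643*552) - 2*5 = (485 + 354936) - 1*10 = 355421 - 10 = 355411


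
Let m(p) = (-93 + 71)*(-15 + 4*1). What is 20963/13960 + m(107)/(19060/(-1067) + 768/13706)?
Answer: -499391504251/41311590680 ≈ -12.088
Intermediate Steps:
m(p) = 242 (m(p) = -22*(-15 + 4) = -22*(-11) = 242)
20963/13960 + m(107)/(19060/(-1067) + 768/13706) = 20963/13960 + 242/(19060/(-1067) + 768/13706) = 20963*(1/13960) + 242/(19060*(-1/1067) + 768*(1/13706)) = 20963/13960 + 242/(-19060/1067 + 384/6853) = 20963/13960 + 242/(-11837132/664741) = 20963/13960 + 242*(-664741/11837132) = 20963/13960 - 80433661/5918566 = -499391504251/41311590680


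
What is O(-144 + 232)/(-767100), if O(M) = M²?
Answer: -1936/191775 ≈ -0.010095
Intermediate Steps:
O(-144 + 232)/(-767100) = (-144 + 232)²/(-767100) = 88²*(-1/767100) = 7744*(-1/767100) = -1936/191775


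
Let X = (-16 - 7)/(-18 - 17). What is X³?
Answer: 12167/42875 ≈ 0.28378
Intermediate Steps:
X = 23/35 (X = -23/(-35) = -23*(-1/35) = 23/35 ≈ 0.65714)
X³ = (23/35)³ = 12167/42875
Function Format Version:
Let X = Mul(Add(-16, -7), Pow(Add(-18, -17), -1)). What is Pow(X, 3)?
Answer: Rational(12167, 42875) ≈ 0.28378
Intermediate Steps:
X = Rational(23, 35) (X = Mul(-23, Pow(-35, -1)) = Mul(-23, Rational(-1, 35)) = Rational(23, 35) ≈ 0.65714)
Pow(X, 3) = Pow(Rational(23, 35), 3) = Rational(12167, 42875)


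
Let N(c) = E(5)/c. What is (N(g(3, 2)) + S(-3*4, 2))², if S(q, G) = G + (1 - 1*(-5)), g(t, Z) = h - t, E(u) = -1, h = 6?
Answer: 529/9 ≈ 58.778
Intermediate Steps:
g(t, Z) = 6 - t
N(c) = -1/c
S(q, G) = 6 + G (S(q, G) = G + (1 + 5) = G + 6 = 6 + G)
(N(g(3, 2)) + S(-3*4, 2))² = (-1/(6 - 1*3) + (6 + 2))² = (-1/(6 - 3) + 8)² = (-1/3 + 8)² = (-1*⅓ + 8)² = (-⅓ + 8)² = (23/3)² = 529/9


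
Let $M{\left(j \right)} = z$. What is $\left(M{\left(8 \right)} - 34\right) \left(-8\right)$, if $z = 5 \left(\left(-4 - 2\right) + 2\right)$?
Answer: $432$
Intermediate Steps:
$z = -20$ ($z = 5 \left(\left(-4 - 2\right) + 2\right) = 5 \left(-6 + 2\right) = 5 \left(-4\right) = -20$)
$M{\left(j \right)} = -20$
$\left(M{\left(8 \right)} - 34\right) \left(-8\right) = \left(-20 - 34\right) \left(-8\right) = \left(-54\right) \left(-8\right) = 432$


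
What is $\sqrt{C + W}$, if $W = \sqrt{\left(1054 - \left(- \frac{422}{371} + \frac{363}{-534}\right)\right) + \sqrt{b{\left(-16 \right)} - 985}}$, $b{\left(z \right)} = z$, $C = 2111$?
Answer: $\frac{\sqrt{9206107824284 + 66038 \sqrt{66038} \sqrt{69724059 + 66038 i \sqrt{1001}}}}{66038} \approx 46.298 + 0.0052572 i$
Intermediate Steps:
$W = \sqrt{\frac{69724059}{66038} + i \sqrt{1001}}$ ($W = \sqrt{\left(1054 - \left(- \frac{422}{371} + \frac{363}{-534}\right)\right) + \sqrt{-16 - 985}} = \sqrt{\left(1054 - \left(\left(-422\right) \frac{1}{371} + 363 \left(- \frac{1}{534}\right)\right)\right) + \sqrt{-1001}} = \sqrt{\left(1054 - \left(- \frac{422}{371} - \frac{121}{178}\right)\right) + i \sqrt{1001}} = \sqrt{\left(1054 - - \frac{120007}{66038}\right) + i \sqrt{1001}} = \sqrt{\left(1054 + \frac{120007}{66038}\right) + i \sqrt{1001}} = \sqrt{\frac{69724059}{66038} + i \sqrt{1001}} \approx 32.497 + 0.4868 i$)
$\sqrt{C + W} = \sqrt{2111 + \frac{\sqrt{4604437408242 + 4361017444 i \sqrt{1001}}}{66038}}$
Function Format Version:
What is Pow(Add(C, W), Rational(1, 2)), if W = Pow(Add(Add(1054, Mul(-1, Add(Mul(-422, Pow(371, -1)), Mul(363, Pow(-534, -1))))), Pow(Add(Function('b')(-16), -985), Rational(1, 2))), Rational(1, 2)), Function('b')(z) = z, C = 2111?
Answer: Mul(Rational(1, 66038), Pow(Add(9206107824284, Mul(66038, Pow(66038, Rational(1, 2)), Pow(Add(69724059, Mul(66038, I, Pow(1001, Rational(1, 2)))), Rational(1, 2)))), Rational(1, 2))) ≈ Add(46.298, Mul(0.0052572, I))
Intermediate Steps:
W = Pow(Add(Rational(69724059, 66038), Mul(I, Pow(1001, Rational(1, 2)))), Rational(1, 2)) (W = Pow(Add(Add(1054, Mul(-1, Add(Mul(-422, Pow(371, -1)), Mul(363, Pow(-534, -1))))), Pow(Add(-16, -985), Rational(1, 2))), Rational(1, 2)) = Pow(Add(Add(1054, Mul(-1, Add(Mul(-422, Rational(1, 371)), Mul(363, Rational(-1, 534))))), Pow(-1001, Rational(1, 2))), Rational(1, 2)) = Pow(Add(Add(1054, Mul(-1, Add(Rational(-422, 371), Rational(-121, 178)))), Mul(I, Pow(1001, Rational(1, 2)))), Rational(1, 2)) = Pow(Add(Add(1054, Mul(-1, Rational(-120007, 66038))), Mul(I, Pow(1001, Rational(1, 2)))), Rational(1, 2)) = Pow(Add(Add(1054, Rational(120007, 66038)), Mul(I, Pow(1001, Rational(1, 2)))), Rational(1, 2)) = Pow(Add(Rational(69724059, 66038), Mul(I, Pow(1001, Rational(1, 2)))), Rational(1, 2)) ≈ Add(32.497, Mul(0.4868, I)))
Pow(Add(C, W), Rational(1, 2)) = Pow(Add(2111, Mul(Rational(1, 66038), Pow(Add(4604437408242, Mul(4361017444, I, Pow(1001, Rational(1, 2)))), Rational(1, 2)))), Rational(1, 2))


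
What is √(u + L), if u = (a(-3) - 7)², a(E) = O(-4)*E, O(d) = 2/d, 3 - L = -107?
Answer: √561/2 ≈ 11.843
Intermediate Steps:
L = 110 (L = 3 - 1*(-107) = 3 + 107 = 110)
a(E) = -E/2 (a(E) = (2/(-4))*E = (2*(-¼))*E = -E/2)
u = 121/4 (u = (-½*(-3) - 7)² = (3/2 - 7)² = (-11/2)² = 121/4 ≈ 30.250)
√(u + L) = √(121/4 + 110) = √(561/4) = √561/2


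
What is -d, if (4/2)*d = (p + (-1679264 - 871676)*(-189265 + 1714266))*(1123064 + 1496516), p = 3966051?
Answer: 5095321592966763310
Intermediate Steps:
d = -5095321592966763310 (d = ((3966051 + (-1679264 - 871676)*(-189265 + 1714266))*(1123064 + 1496516))/2 = ((3966051 - 2550940*1525001)*2619580)/2 = ((3966051 - 3890186050940)*2619580)/2 = (-3890182084889*2619580)/2 = (½)*(-10190643185933526620) = -5095321592966763310)
-d = -1*(-5095321592966763310) = 5095321592966763310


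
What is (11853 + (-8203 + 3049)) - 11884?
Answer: -5185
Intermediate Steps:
(11853 + (-8203 + 3049)) - 11884 = (11853 - 5154) - 11884 = 6699 - 11884 = -5185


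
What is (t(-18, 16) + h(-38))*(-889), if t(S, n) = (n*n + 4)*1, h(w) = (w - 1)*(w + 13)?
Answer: -1097915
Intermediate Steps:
h(w) = (-1 + w)*(13 + w)
t(S, n) = 4 + n**2 (t(S, n) = (n**2 + 4)*1 = (4 + n**2)*1 = 4 + n**2)
(t(-18, 16) + h(-38))*(-889) = ((4 + 16**2) + (-13 + (-38)**2 + 12*(-38)))*(-889) = ((4 + 256) + (-13 + 1444 - 456))*(-889) = (260 + 975)*(-889) = 1235*(-889) = -1097915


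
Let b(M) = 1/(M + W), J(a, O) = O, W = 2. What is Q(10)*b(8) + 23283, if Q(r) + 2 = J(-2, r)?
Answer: 116419/5 ≈ 23284.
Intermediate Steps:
b(M) = 1/(2 + M) (b(M) = 1/(M + 2) = 1/(2 + M))
Q(r) = -2 + r
Q(10)*b(8) + 23283 = (-2 + 10)/(2 + 8) + 23283 = 8/10 + 23283 = 8*(1/10) + 23283 = 4/5 + 23283 = 116419/5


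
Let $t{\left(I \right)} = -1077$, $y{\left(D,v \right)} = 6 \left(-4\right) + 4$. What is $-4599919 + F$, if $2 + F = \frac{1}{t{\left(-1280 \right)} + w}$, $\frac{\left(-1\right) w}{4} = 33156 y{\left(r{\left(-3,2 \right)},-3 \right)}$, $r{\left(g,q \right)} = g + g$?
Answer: $- \frac{12196244339162}{2651403} \approx -4.5999 \cdot 10^{6}$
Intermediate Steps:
$r{\left(g,q \right)} = 2 g$
$y{\left(D,v \right)} = -20$ ($y{\left(D,v \right)} = -24 + 4 = -20$)
$w = 2652480$ ($w = - 4 \cdot 33156 \left(-20\right) = \left(-4\right) \left(-663120\right) = 2652480$)
$F = - \frac{5302805}{2651403}$ ($F = -2 + \frac{1}{-1077 + 2652480} = -2 + \frac{1}{2651403} = - \frac{5302805}{2651403} \approx -2.0$)
$-4599919 + F = -4599919 - \frac{5302805}{2651403} = - \frac{12196244339162}{2651403}$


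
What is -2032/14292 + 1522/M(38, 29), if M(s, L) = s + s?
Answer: 2699749/135774 ≈ 19.884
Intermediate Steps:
M(s, L) = 2*s
-2032/14292 + 1522/M(38, 29) = -2032/14292 + 1522/((2*38)) = -2032*1/14292 + 1522/76 = -508/3573 + 1522*(1/76) = -508/3573 + 761/38 = 2699749/135774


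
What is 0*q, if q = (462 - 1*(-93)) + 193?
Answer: 0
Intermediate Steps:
q = 748 (q = (462 + 93) + 193 = 555 + 193 = 748)
0*q = 0*748 = 0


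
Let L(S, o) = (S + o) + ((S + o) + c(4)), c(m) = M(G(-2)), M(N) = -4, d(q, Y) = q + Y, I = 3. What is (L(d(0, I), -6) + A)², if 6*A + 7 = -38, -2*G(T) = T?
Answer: 1225/4 ≈ 306.25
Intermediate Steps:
G(T) = -T/2
d(q, Y) = Y + q
c(m) = -4
A = -15/2 (A = -7/6 + (⅙)*(-38) = -7/6 - 19/3 = -15/2 ≈ -7.5000)
L(S, o) = -4 + 2*S + 2*o (L(S, o) = (S + o) + ((S + o) - 4) = (S + o) + (-4 + S + o) = -4 + 2*S + 2*o)
(L(d(0, I), -6) + A)² = ((-4 + 2*(3 + 0) + 2*(-6)) - 15/2)² = ((-4 + 2*3 - 12) - 15/2)² = ((-4 + 6 - 12) - 15/2)² = (-10 - 15/2)² = (-35/2)² = 1225/4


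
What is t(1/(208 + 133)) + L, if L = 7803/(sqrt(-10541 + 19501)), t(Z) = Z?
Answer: 1/341 + 7803*sqrt(35)/560 ≈ 82.437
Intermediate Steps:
L = 7803*sqrt(35)/560 (L = 7803/(sqrt(8960)) = 7803/((16*sqrt(35))) = 7803*(sqrt(35)/560) = 7803*sqrt(35)/560 ≈ 82.434)
t(1/(208 + 133)) + L = 1/(208 + 133) + 7803*sqrt(35)/560 = 1/341 + 7803*sqrt(35)/560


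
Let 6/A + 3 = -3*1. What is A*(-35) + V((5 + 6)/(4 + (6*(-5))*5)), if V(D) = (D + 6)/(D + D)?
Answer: -95/22 ≈ -4.3182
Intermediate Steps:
A = -1 (A = 6/(-3 - 3*1) = 6/(-3 - 3) = 6/(-6) = 6*(-⅙) = -1)
V(D) = (6 + D)/(2*D) (V(D) = (6 + D)/((2*D)) = (6 + D)*(1/(2*D)) = (6 + D)/(2*D))
A*(-35) + V((5 + 6)/(4 + (6*(-5))*5)) = -1*(-35) + (6 + (5 + 6)/(4 + (6*(-5))*5))/(2*(((5 + 6)/(4 + (6*(-5))*5)))) = 35 + (6 + 11/(4 - 30*5))/(2*((11/(4 - 30*5)))) = 35 + (6 + 11/(4 - 150))/(2*((11/(4 - 150)))) = 35 + (6 + 11/(-146))/(2*((11/(-146)))) = 35 + (6 + 11*(-1/146))/(2*((11*(-1/146)))) = 35 + (6 - 11/146)/(2*(-11/146)) = 35 + (½)*(-146/11)*(865/146) = 35 - 865/22 = -95/22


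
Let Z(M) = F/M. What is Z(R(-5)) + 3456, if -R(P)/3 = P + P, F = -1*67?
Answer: 103613/30 ≈ 3453.8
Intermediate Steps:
F = -67
R(P) = -6*P (R(P) = -3*(P + P) = -6*P)
Z(M) = -67/M
Z(R(-5)) + 3456 = -67/((-6*(-5))) + 3456 = -67/30 + 3456 = 103613/30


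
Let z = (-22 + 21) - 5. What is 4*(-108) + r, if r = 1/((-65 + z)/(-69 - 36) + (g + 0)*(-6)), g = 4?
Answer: -1058073/2449 ≈ -432.04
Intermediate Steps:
z = -6 (z = -1 - 5 = -6)
r = -105/2449 (r = 1/((-65 - 6)/(-69 - 36) + (4 + 0)*(-6)) = 1/(-71/(-105) + 4*(-6)) = 1/(-71*(-1/105) - 24) = 1/(71/105 - 24) = 1/(-2449/105) = -105/2449 ≈ -0.042875)
4*(-108) + r = 4*(-108) - 105/2449 = -432 - 105/2449 = -1058073/2449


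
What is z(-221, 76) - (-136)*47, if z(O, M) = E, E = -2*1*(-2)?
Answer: 6396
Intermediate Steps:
E = 4 (E = -2*(-2) = 4)
z(O, M) = 4
z(-221, 76) - (-136)*47 = 4 - (-136)*47 = 4 - 1*(-6392) = 4 + 6392 = 6396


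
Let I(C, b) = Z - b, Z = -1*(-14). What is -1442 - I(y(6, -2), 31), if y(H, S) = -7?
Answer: -1425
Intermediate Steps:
Z = 14
I(C, b) = 14 - b
-1442 - I(y(6, -2), 31) = -1442 - (14 - 1*31) = -1442 - (14 - 31) = -1442 - 1*(-17) = -1442 + 17 = -1425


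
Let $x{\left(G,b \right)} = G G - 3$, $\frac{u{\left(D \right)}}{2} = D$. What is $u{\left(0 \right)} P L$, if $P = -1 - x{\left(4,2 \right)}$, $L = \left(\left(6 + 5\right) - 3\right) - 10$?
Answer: $0$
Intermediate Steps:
$u{\left(D \right)} = 2 D$
$x{\left(G,b \right)} = -3 + G^{2}$ ($x{\left(G,b \right)} = G^{2} - 3 = -3 + G^{2}$)
$L = -2$ ($L = \left(11 - 3\right) - 10 = 8 - 10 = -2$)
$P = -14$ ($P = -1 - \left(-3 + 4^{2}\right) = -1 - \left(-3 + 16\right) = -1 - 13 = -14$)
$u{\left(0 \right)} P L = 2 \cdot 0 \left(-14\right) \left(-2\right) = 0 \left(-14\right) \left(-2\right) = 0 \left(-2\right) = 0$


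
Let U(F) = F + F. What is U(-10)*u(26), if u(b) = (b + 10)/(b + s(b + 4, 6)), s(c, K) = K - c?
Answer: -360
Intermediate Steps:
U(F) = 2*F
u(b) = 5 + b/2 (u(b) = (b + 10)/(b + (6 - (b + 4))) = (10 + b)/(b + (6 - (4 + b))) = (10 + b)/(b + (6 + (-4 - b))) = (10 + b)/(b + (2 - b)) = (10 + b)/2 = (10 + b)*(1/2) = 5 + b/2)
U(-10)*u(26) = (2*(-10))*(5 + (1/2)*26) = -20*(5 + 13) = -20*18 = -360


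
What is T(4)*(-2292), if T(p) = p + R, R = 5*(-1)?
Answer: 2292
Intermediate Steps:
R = -5
T(p) = -5 + p (T(p) = p - 5 = -5 + p)
T(4)*(-2292) = (-5 + 4)*(-2292) = -1*(-2292) = 2292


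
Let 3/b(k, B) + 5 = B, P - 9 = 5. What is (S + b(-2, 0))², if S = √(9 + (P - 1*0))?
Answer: 584/25 - 6*√23/5 ≈ 17.605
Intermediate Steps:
P = 14 (P = 9 + 5 = 14)
b(k, B) = 3/(-5 + B)
S = √23 (S = √(9 + (14 - 1*0)) = √(9 + (14 + 0)) = √(9 + 14) = √23 ≈ 4.7958)
(S + b(-2, 0))² = (√23 + 3/(-5 + 0))² = (√23 + 3/(-5))² = (√23 + 3*(-⅕))² = (√23 - ⅗)² = (-⅗ + √23)²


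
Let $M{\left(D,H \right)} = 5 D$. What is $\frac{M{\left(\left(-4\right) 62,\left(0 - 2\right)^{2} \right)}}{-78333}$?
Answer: $\frac{1240}{78333} \approx 0.01583$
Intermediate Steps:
$\frac{M{\left(\left(-4\right) 62,\left(0 - 2\right)^{2} \right)}}{-78333} = \frac{5 \left(\left(-4\right) 62\right)}{-78333} = 5 \left(-248\right) \left(- \frac{1}{78333}\right) = \left(-1240\right) \left(- \frac{1}{78333}\right) = \frac{1240}{78333}$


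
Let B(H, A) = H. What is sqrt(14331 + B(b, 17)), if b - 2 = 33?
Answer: sqrt(14366) ≈ 119.86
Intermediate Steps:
b = 35 (b = 2 + 33 = 35)
sqrt(14331 + B(b, 17)) = sqrt(14331 + 35) = sqrt(14366)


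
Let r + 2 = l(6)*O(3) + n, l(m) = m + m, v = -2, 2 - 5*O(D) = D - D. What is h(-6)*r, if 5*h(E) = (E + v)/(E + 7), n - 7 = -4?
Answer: -232/25 ≈ -9.2800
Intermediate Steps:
n = 3 (n = 7 - 4 = 3)
O(D) = ⅖ (O(D) = ⅖ - (D - D)/5 = ⅖ - ⅕*0 = ⅖ + 0 = ⅖)
l(m) = 2*m
h(E) = (-2 + E)/(5*(7 + E)) (h(E) = ((E - 2)/(E + 7))/5 = ((-2 + E)/(7 + E))/5 = (-2 + E)/(5*(7 + E)))
r = 29/5 (r = -2 + ((2*6)*(⅖) + 3) = -2 + (12*(⅖) + 3) = -2 + (24/5 + 3) = -2 + 39/5 = 29/5 ≈ 5.8000)
h(-6)*r = ((-2 - 6)/(5*(7 - 6)))*(29/5) = ((⅕)*(-8)/1)*(29/5) = ((⅕)*1*(-8))*(29/5) = -8/5*29/5 = -232/25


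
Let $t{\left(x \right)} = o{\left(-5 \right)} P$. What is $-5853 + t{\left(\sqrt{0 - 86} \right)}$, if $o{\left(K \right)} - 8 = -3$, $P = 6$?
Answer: $-5823$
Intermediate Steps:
$o{\left(K \right)} = 5$ ($o{\left(K \right)} = 8 - 3 = 5$)
$t{\left(x \right)} = 30$ ($t{\left(x \right)} = 5 \cdot 6 = 30$)
$-5853 + t{\left(\sqrt{0 - 86} \right)} = -5853 + 30 = -5823$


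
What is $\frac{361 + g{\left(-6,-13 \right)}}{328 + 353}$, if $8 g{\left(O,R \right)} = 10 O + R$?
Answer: $\frac{2815}{5448} \approx 0.5167$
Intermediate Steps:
$g{\left(O,R \right)} = \frac{R}{8} + \frac{5 O}{4}$ ($g{\left(O,R \right)} = \frac{10 O + R}{8} = \frac{R + 10 O}{8} = \frac{R}{8} + \frac{5 O}{4}$)
$\frac{361 + g{\left(-6,-13 \right)}}{328 + 353} = \frac{361 + \left(\frac{1}{8} \left(-13\right) + \frac{5}{4} \left(-6\right)\right)}{328 + 353} = \frac{361 - \frac{73}{8}}{681} = \left(361 - \frac{73}{8}\right) \frac{1}{681} = \frac{2815}{8} \cdot \frac{1}{681} = \frac{2815}{5448}$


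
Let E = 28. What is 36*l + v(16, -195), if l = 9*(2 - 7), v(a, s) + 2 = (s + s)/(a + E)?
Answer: -35879/22 ≈ -1630.9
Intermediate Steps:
v(a, s) = -2 + 2*s/(28 + a) (v(a, s) = -2 + (s + s)/(a + 28) = -2 + (2*s)/(28 + a) = -2 + 2*s/(28 + a))
l = -45 (l = 9*(-5) = -45)
36*l + v(16, -195) = 36*(-45) + 2*(-28 - 195 - 1*16)/(28 + 16) = -1620 + 2*(-28 - 195 - 16)/44 = -1620 + 2*(1/44)*(-239) = -1620 - 239/22 = -35879/22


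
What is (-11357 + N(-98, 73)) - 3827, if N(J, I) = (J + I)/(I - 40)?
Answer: -501097/33 ≈ -15185.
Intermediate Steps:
N(J, I) = (I + J)/(-40 + I)
(-11357 + N(-98, 73)) - 3827 = (-11357 + (73 - 98)/(-40 + 73)) - 3827 = (-11357 - 25/33) - 3827 = -374806/33 - 3827 = -501097/33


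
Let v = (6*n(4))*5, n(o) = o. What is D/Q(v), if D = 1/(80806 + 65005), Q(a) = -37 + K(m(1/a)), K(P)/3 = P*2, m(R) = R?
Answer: -20/107754329 ≈ -1.8561e-7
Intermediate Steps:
K(P) = 6*P (K(P) = 3*(P*2) = 3*(2*P) = 6*P)
v = 120 (v = (6*4)*5 = 24*5 = 120)
Q(a) = -37 + 6/a (Q(a) = -37 + 6*(1/a) = -37 + 6/a)
D = 1/145811 ≈ 6.8582e-6
D/Q(v) = 1/(145811*(-37 + 6/120)) = 1/(145811*(-37 + 6*(1/120))) = 1/(145811*(-37 + 1/20)) = 1/(145811*(-739/20)) = (1/145811)*(-20/739) = -20/107754329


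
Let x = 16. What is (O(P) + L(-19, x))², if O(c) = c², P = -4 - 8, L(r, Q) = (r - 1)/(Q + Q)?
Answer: 1315609/64 ≈ 20556.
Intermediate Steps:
L(r, Q) = (-1 + r)/(2*Q) (L(r, Q) = (-1 + r)/((2*Q)) = (-1 + r)*(1/(2*Q)) = (-1 + r)/(2*Q))
P = -12
(O(P) + L(-19, x))² = ((-12)² + (½)*(-1 - 19)/16)² = (144 + (½)*(1/16)*(-20))² = (144 - 5/8)² = (1147/8)² = 1315609/64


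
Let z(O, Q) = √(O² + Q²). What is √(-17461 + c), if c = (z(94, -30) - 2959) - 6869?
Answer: √(-27289 + 2*√2434) ≈ 164.9*I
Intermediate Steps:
c = -9828 + 2*√2434 (c = (√(94² + (-30)²) - 2959) - 6869 = (√(8836 + 900) - 2959) - 6869 = (√9736 - 2959) - 6869 = (2*√2434 - 2959) - 6869 = (-2959 + 2*√2434) - 6869 = -9828 + 2*√2434 ≈ -9729.3)
√(-17461 + c) = √(-17461 + (-9828 + 2*√2434)) = √(-27289 + 2*√2434)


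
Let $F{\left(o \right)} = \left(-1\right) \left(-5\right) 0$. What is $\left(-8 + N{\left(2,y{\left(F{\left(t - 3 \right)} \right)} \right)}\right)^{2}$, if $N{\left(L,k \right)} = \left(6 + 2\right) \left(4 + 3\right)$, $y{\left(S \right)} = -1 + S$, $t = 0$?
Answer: $2304$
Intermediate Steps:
$F{\left(o \right)} = 0$ ($F{\left(o \right)} = 5 \cdot 0 = 0$)
$N{\left(L,k \right)} = 56$ ($N{\left(L,k \right)} = 8 \cdot 7 = 56$)
$\left(-8 + N{\left(2,y{\left(F{\left(t - 3 \right)} \right)} \right)}\right)^{2} = \left(-8 + 56\right)^{2} = 48^{2} = 2304$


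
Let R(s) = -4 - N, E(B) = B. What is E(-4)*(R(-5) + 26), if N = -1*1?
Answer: -92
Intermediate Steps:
N = -1
R(s) = -3 (R(s) = -4 - 1*(-1) = -4 + 1 = -3)
E(-4)*(R(-5) + 26) = -4*(-3 + 26) = -4*23 = -92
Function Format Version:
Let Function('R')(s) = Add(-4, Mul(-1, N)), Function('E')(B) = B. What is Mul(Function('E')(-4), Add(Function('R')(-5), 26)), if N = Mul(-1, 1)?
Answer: -92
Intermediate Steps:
N = -1
Function('R')(s) = -3 (Function('R')(s) = Add(-4, Mul(-1, -1)) = Add(-4, 1) = -3)
Mul(Function('E')(-4), Add(Function('R')(-5), 26)) = Mul(-4, Add(-3, 26)) = Mul(-4, 23) = -92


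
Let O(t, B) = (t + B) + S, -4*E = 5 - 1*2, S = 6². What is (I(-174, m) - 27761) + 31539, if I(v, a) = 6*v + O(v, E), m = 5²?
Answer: 10381/4 ≈ 2595.3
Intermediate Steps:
S = 36
E = -¾ (E = -(5 - 1*2)/4 = -(5 - 2)/4 = -¼*3 = -¾ ≈ -0.75000)
m = 25
O(t, B) = 36 + B + t (O(t, B) = (t + B) + 36 = (B + t) + 36 = 36 + B + t)
I(v, a) = 141/4 + 7*v (I(v, a) = 6*v + (36 - ¾ + v) = 6*v + (141/4 + v) = 141/4 + 7*v)
(I(-174, m) - 27761) + 31539 = ((141/4 + 7*(-174)) - 27761) + 31539 = ((141/4 - 1218) - 27761) + 31539 = (-4731/4 - 27761) + 31539 = -115775/4 + 31539 = 10381/4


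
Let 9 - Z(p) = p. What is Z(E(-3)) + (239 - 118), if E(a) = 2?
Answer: 128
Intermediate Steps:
Z(p) = 9 - p
Z(E(-3)) + (239 - 118) = (9 - 1*2) + (239 - 118) = (9 - 2) + 121 = 7 + 121 = 128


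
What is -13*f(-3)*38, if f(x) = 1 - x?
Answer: -1976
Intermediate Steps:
-13*f(-3)*38 = -13*(1 - 1*(-3))*38 = -13*(1 + 3)*38 = -13*4*38 = -52*38 = -1976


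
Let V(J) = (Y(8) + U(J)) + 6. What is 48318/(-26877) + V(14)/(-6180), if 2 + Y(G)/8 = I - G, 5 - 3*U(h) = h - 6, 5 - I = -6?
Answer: -99651547/55366620 ≈ -1.7998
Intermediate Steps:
I = 11 (I = 5 - 1*(-6) = 5 + 6 = 11)
U(h) = 11/3 - h/3 (U(h) = 5/3 - (h - 6)/3 = 5/3 - (-6 + h)/3 = 5/3 + (2 - h/3) = 11/3 - h/3)
Y(G) = 72 - 8*G (Y(G) = -16 + 8*(11 - G) = -16 + (88 - 8*G) = 72 - 8*G)
V(J) = 53/3 - J/3 (V(J) = ((72 - 8*8) + (11/3 - J/3)) + 6 = ((72 - 64) + (11/3 - J/3)) + 6 = (8 + (11/3 - J/3)) + 6 = (35/3 - J/3) + 6 = 53/3 - J/3)
48318/(-26877) + V(14)/(-6180) = 48318/(-26877) + (53/3 - ⅓*14)/(-6180) = 48318*(-1/26877) + (53/3 - 14/3)*(-1/6180) = -16106/8959 + 13*(-1/6180) = -16106/8959 - 13/6180 = -99651547/55366620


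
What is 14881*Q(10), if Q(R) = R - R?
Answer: 0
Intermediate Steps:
Q(R) = 0
14881*Q(10) = 14881*0 = 0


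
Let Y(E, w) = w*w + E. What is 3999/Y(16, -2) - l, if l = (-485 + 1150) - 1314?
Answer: 16979/20 ≈ 848.95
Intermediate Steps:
Y(E, w) = E + w**2 (Y(E, w) = w**2 + E = E + w**2)
l = -649 (l = 665 - 1314 = -649)
3999/Y(16, -2) - l = 3999/(16 + (-2)**2) - 1*(-649) = 3999/(16 + 4) + 649 = 3999/20 + 649 = 16979/20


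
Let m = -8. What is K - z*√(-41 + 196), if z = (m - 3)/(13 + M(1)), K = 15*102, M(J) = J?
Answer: 1530 + 11*√155/14 ≈ 1539.8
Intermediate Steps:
K = 1530
z = -11/14 (z = (-8 - 3)/(13 + 1) = -11/14 ≈ -0.78571)
K - z*√(-41 + 196) = 1530 - (-11)*√(-41 + 196)/14 = 1530 - (-11)*√155/14 = 1530 + 11*√155/14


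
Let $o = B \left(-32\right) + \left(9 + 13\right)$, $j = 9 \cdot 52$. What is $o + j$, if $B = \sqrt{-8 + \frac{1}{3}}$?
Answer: $490 - \frac{32 i \sqrt{69}}{3} \approx 490.0 - 88.604 i$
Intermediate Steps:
$j = 468$
$B = \frac{i \sqrt{69}}{3}$ ($B = \sqrt{-8 + \frac{1}{3}} = \sqrt{- \frac{23}{3}} = \frac{i \sqrt{69}}{3} \approx 2.7689 i$)
$o = 22 - \frac{32 i \sqrt{69}}{3}$ ($o = \frac{i \sqrt{69}}{3} \left(-32\right) + \left(9 + 13\right) = - \frac{32 i \sqrt{69}}{3} + 22 = 22 - \frac{32 i \sqrt{69}}{3} \approx 22.0 - 88.604 i$)
$o + j = \left(22 - \frac{32 i \sqrt{69}}{3}\right) + 468 = 490 - \frac{32 i \sqrt{69}}{3}$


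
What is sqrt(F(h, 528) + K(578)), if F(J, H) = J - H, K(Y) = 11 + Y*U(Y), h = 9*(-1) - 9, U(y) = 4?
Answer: sqrt(1777) ≈ 42.154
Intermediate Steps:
h = -18 (h = -9 - 9 = -18)
K(Y) = 11 + 4*Y (K(Y) = 11 + Y*4 = 11 + 4*Y)
sqrt(F(h, 528) + K(578)) = sqrt((-18 - 1*528) + (11 + 4*578)) = sqrt((-18 - 528) + (11 + 2312)) = sqrt(-546 + 2323) = sqrt(1777)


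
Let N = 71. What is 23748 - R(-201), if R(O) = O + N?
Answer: 23878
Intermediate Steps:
R(O) = 71 + O (R(O) = O + 71 = 71 + O)
23748 - R(-201) = 23748 - (71 - 201) = 23748 - 1*(-130) = 23748 + 130 = 23878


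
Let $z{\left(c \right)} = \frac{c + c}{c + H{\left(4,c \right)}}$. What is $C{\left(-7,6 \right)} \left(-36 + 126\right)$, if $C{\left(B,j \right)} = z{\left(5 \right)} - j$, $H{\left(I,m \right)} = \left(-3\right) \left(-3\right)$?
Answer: $- \frac{3330}{7} \approx -475.71$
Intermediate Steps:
$H{\left(I,m \right)} = 9$
$z{\left(c \right)} = \frac{2 c}{9 + c}$ ($z{\left(c \right)} = \frac{c + c}{c + 9} = \frac{2 c}{9 + c}$)
$C{\left(B,j \right)} = \frac{5}{7} - j$ ($C{\left(B,j \right)} = 2 \cdot 5 \frac{1}{9 + 5} - j = 2 \cdot 5 \cdot \frac{1}{14} - j = \frac{5}{7} - j$)
$C{\left(-7,6 \right)} \left(-36 + 126\right) = \left(\frac{5}{7} - 6\right) \left(-36 + 126\right) = \left(\frac{5}{7} - 6\right) 90 = \left(- \frac{37}{7}\right) 90 = - \frac{3330}{7}$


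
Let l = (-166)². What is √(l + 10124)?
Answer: 4*√2355 ≈ 194.11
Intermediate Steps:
l = 27556
√(l + 10124) = √(27556 + 10124) = √37680 = 4*√2355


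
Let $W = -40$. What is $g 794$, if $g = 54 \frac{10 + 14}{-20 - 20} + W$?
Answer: $- \frac{287428}{5} \approx -57486.0$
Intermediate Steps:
$g = - \frac{362}{5}$ ($g = 54 \frac{10 + 14}{-20 - 20} - 40 = 54 \frac{24}{-40} - 40 = 54 \cdot 24 \left(- \frac{1}{40}\right) - 40 = 54 \left(- \frac{3}{5}\right) - 40 = - \frac{162}{5} - 40 = - \frac{362}{5} \approx -72.4$)
$g 794 = \left(- \frac{362}{5}\right) 794 = - \frac{287428}{5}$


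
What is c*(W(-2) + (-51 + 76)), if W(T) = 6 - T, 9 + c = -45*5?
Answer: -7722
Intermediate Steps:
c = -234 (c = -9 - 45*5 = -9 - 225 = -234)
c*(W(-2) + (-51 + 76)) = -234*((6 - 1*(-2)) + (-51 + 76)) = -234*((6 + 2) + 25) = -234*(8 + 25) = -234*33 = -7722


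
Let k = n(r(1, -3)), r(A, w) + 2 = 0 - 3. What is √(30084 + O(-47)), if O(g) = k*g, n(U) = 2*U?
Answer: √30554 ≈ 174.80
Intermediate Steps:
r(A, w) = -5 (r(A, w) = -2 + (0 - 3) = -2 - 3 = -5)
k = -10 (k = 2*(-5) = -10)
O(g) = -10*g
√(30084 + O(-47)) = √(30084 - 10*(-47)) = √(30084 + 470) = √30554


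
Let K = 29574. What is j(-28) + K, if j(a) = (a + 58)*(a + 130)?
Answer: 32634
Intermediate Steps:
j(a) = (58 + a)*(130 + a)
j(-28) + K = (7540 + (-28)**2 + 188*(-28)) + 29574 = (7540 + 784 - 5264) + 29574 = 3060 + 29574 = 32634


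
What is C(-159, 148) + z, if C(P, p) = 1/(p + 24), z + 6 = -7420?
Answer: -1277271/172 ≈ -7426.0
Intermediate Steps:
z = -7426 (z = -6 - 7420 = -7426)
C(P, p) = 1/(24 + p)
C(-159, 148) + z = 1/(24 + 148) - 7426 = 1/172 - 7426 = -1277271/172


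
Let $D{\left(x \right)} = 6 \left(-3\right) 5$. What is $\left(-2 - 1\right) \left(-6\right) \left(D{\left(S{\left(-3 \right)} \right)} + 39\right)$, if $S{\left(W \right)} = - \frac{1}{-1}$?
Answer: $-918$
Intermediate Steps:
$S{\left(W \right)} = 1$ ($S{\left(W \right)} = \left(-1\right) \left(-1\right) = 1$)
$D{\left(x \right)} = -90$ ($D{\left(x \right)} = \left(-18\right) 5 = -90$)
$\left(-2 - 1\right) \left(-6\right) \left(D{\left(S{\left(-3 \right)} \right)} + 39\right) = \left(-2 - 1\right) \left(-6\right) \left(-90 + 39\right) = \left(-3\right) \left(-6\right) \left(-51\right) = 18 \left(-51\right) = -918$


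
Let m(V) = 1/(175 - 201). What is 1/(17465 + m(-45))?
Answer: 26/454089 ≈ 5.7257e-5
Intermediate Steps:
m(V) = -1/26 (m(V) = 1/(-26) = -1/26)
1/(17465 + m(-45)) = 1/(17465 - 1/26) = 1/(454089/26) = 26/454089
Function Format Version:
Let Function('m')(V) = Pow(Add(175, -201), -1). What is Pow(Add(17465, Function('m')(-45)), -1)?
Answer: Rational(26, 454089) ≈ 5.7257e-5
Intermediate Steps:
Function('m')(V) = Rational(-1, 26) (Function('m')(V) = Pow(-26, -1) = Rational(-1, 26))
Pow(Add(17465, Function('m')(-45)), -1) = Pow(Add(17465, Rational(-1, 26)), -1) = Pow(Rational(454089, 26), -1) = Rational(26, 454089)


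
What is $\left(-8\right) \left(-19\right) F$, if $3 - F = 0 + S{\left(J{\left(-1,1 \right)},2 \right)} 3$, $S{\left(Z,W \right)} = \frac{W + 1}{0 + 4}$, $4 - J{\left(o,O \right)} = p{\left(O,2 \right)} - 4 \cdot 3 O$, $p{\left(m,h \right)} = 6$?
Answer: $114$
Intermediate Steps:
$J{\left(o,O \right)} = -2 + 12 O$ ($J{\left(o,O \right)} = 4 - \left(6 - 4 \cdot 3 O\right) = 4 - \left(6 - 12 O\right) = 4 + \left(-6 + 12 O\right) = -2 + 12 O$)
$S{\left(Z,W \right)} = \frac{1}{4} + \frac{W}{4}$ ($S{\left(Z,W \right)} = \frac{1 + W}{4} = \left(1 + W\right) \frac{1}{4} = \frac{1}{4} + \frac{W}{4}$)
$F = \frac{3}{4}$ ($F = 3 - \left(0 + \left(\frac{1}{4} + \frac{1}{4} \cdot 2\right) 3\right) = 3 - \left(0 + \left(\frac{1}{4} + \frac{1}{2}\right) 3\right) = 3 - \left(0 + \frac{3}{4} \cdot 3\right) = 3 - \left(0 + \frac{9}{4}\right) = 3 - \frac{9}{4} = \frac{3}{4} \approx 0.75$)
$\left(-8\right) \left(-19\right) F = \left(-8\right) \left(-19\right) \frac{3}{4} = 152 \cdot \frac{3}{4} = 114$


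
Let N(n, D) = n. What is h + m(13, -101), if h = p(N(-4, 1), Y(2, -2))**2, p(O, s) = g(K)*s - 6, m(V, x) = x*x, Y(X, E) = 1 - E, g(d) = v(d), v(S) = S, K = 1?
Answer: 10210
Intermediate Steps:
g(d) = d
m(V, x) = x**2
p(O, s) = -6 + s (p(O, s) = 1*s - 6 = s - 6 = -6 + s)
h = 9 (h = (-6 + (1 - 1*(-2)))**2 = (-6 + (1 + 2))**2 = (-6 + 3)**2 = (-3)**2 = 9)
h + m(13, -101) = 9 + (-101)**2 = 9 + 10201 = 10210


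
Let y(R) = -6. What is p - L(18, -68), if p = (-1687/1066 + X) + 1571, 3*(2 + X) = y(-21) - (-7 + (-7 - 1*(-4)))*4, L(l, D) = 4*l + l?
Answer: 4761025/3198 ≈ 1488.8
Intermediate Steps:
L(l, D) = 5*l
X = 28/3 (X = -2 + (-6 - (-7 + (-7 - 1*(-4)))*4)/3 = -2 + (-6 - (-7 + (-7 + 4))*4)/3 = -2 + (-6 - (-7 - 3)*4)/3 = -2 + (-6 - (-10)*4)/3 = -2 + (-6 - 1*(-40))/3 = -2 + (-6 + 40)/3 = -2 + (⅓)*34 = -2 + 34/3 = 28/3 ≈ 9.3333)
p = 5048845/3198 (p = (-1687/1066 + 28/3) + 1571 = 24787/3198 + 1571 = 5048845/3198 ≈ 1578.8)
p - L(18, -68) = 5048845/3198 - 5*18 = 5048845/3198 - 1*90 = 5048845/3198 - 90 = 4761025/3198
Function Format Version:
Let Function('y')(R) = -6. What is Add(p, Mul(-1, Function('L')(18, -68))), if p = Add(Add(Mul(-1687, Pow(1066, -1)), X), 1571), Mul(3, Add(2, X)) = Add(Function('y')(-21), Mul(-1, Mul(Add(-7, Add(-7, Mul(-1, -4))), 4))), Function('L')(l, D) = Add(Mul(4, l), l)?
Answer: Rational(4761025, 3198) ≈ 1488.8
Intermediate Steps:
Function('L')(l, D) = Mul(5, l)
X = Rational(28, 3) (X = Add(-2, Mul(Rational(1, 3), Add(-6, Mul(-1, Mul(Add(-7, Add(-7, Mul(-1, -4))), 4))))) = Add(-2, Mul(Rational(1, 3), Add(-6, Mul(-1, Mul(Add(-7, Add(-7, 4)), 4))))) = Add(-2, Mul(Rational(1, 3), Add(-6, Mul(-1, Mul(Add(-7, -3), 4))))) = Add(-2, Mul(Rational(1, 3), Add(-6, Mul(-1, Mul(-10, 4))))) = Add(-2, Mul(Rational(1, 3), Add(-6, Mul(-1, -40)))) = Add(-2, Mul(Rational(1, 3), Add(-6, 40))) = Add(-2, Mul(Rational(1, 3), 34)) = Add(-2, Rational(34, 3)) = Rational(28, 3) ≈ 9.3333)
p = Rational(5048845, 3198) (p = Add(Add(Mul(-1687, Pow(1066, -1)), Rational(28, 3)), 1571) = Add(Add(Mul(-1687, Rational(1, 1066)), Rational(28, 3)), 1571) = Add(Add(Rational(-1687, 1066), Rational(28, 3)), 1571) = Add(Rational(24787, 3198), 1571) = Rational(5048845, 3198) ≈ 1578.8)
Add(p, Mul(-1, Function('L')(18, -68))) = Add(Rational(5048845, 3198), Mul(-1, Mul(5, 18))) = Add(Rational(5048845, 3198), Mul(-1, 90)) = Add(Rational(5048845, 3198), -90) = Rational(4761025, 3198)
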